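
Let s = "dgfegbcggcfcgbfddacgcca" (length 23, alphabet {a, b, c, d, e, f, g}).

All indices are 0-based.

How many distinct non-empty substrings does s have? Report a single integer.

rank | idx | suffix
   0 |  22 | a
   1 |  17 | acgcca
   2 |   5 | bcggcfcgbfddacgcca
   3 |  13 | bfddacgcca
   4 |  21 | ca
   5 |  20 | cca
   6 |   9 | cfcgbfddacgcca
   7 |  11 | cgbfddacgcca
   8 |  18 | cgcca
   9 |   6 | cggcfcgbfddacgcca
  10 |  16 | dacgcca
  11 |  15 | ddacgcca
  12 |   0 | dgfegbcggcfcgbfddacgcca
  13 |   3 | egbcggcfcgbfddacgcca
  14 |  10 | fcgbfddacgcca
  15 |  14 | fddacgcca
  16 |   2 | fegbcggcfcgbfddacgcca
  17 |   4 | gbcggcfcgbfddacgcca
  18 |  12 | gbfddacgcca
  19 |  19 | gcca
  20 |   8 | gcfcgbfddacgcca
  21 |   1 | gfegbcggcfcgbfddacgcca
  22 |   7 | ggcfcgbfddacgcca

SA = [22, 17, 5, 13, 21, 20, 9, 11, 18, 6, 16, 15, 0, 3, 10, 14, 2, 4, 12, 19, 8, 1, 7]
rank  pair      lcp
   1  s[22:],s[17:]  1  'a'
   2  s[17:],s[5:]  0  ''
   3  s[5:],s[13:]  1  'b'
   4  s[13:],s[21:]  0  ''
   5  s[21:],s[20:]  1  'c'
   6  s[20:],s[9:]  1  'c'
   7  s[9:],s[11:]  1  'c'
   8  s[11:],s[18:]  2  'cg'
   9  s[18:],s[6:]  2  'cg'
  10  s[6:],s[16:]  0  ''
  11  s[16:],s[15:]  1  'd'
  12  s[15:],s[0:]  1  'd'
  13  s[0:],s[3:]  0  ''
  14  s[3:],s[10:]  0  ''
  15  s[10:],s[14:]  1  'f'
  16  s[14:],s[2:]  1  'f'
  17  s[2:],s[4:]  0  ''
  18  s[4:],s[12:]  2  'gb'
  19  s[12:],s[19:]  1  'g'
  20  s[19:],s[8:]  2  'gc'
  21  s[8:],s[1:]  1  'g'
  22  s[1:],s[7:]  1  'g'

n(n+1)/2 = 23·24/2 = 276
Σ LCP = 0 + 1 + 0 + 1 + 0 + 1 + 1 + 1 + 2 + 2 + 0 + 1 + 1 + 0 + 0 + 1 + 1 + 0 + 2 + 1 + 2 + 1 + 1 = 20
distinct = 276 − 20 = 256

256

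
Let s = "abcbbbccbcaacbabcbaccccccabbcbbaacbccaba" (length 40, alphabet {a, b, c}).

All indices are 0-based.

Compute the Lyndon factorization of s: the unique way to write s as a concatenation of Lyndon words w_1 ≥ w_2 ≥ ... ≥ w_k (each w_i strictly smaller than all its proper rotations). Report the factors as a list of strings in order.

emit factor 1: 'abcbbbccbc' (i=0, period=10)
emit factor 2: 'aacbabcbaccccccabbcbbaacbccab' (i=10, period=29)
emit factor 3: 'a' (i=39, period=1)

["abcbbbccbc", "aacbabcbaccccccabbcbbaacbccab", "a"]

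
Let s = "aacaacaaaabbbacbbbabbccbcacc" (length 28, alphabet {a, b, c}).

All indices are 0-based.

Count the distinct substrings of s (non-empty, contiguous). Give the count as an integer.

352

rank→(start, suffix):
  0 → (6, 'aaaabbbacbbbabbccbcacc')
  1 → (7, 'aaabbbacbbbabbccbcacc')
  2 → (8, 'aabbbacbbbabbccbcacc')
  3 → (3, 'aacaaaabbbacbbbabbccbcacc')
  4 → (0, 'aacaacaaaabbbacbbbabbccbcacc')
  5 → (9, 'abbbacbbbabbccbcacc')
  6 → (18, 'abbccbcacc')
  7 → (4, 'acaaaabbbacbbbabbccbcacc')
  8 → (1, 'acaacaaaabbbacbbbabbccbcacc')
  9 → (13, 'acbbbabbccbcacc')
  10 → (25, 'acc')
  11 → (17, 'babbccbcacc')
  12 → (12, 'bacbbbabbccbcacc')
  13 → (16, 'bbabbccbcacc')
  14 → (11, 'bbacbbbabbccbcacc')
  15 → (15, 'bbbabbccbcacc')
  16 → (10, 'bbbacbbbabbccbcacc')
  17 → (19, 'bbccbcacc')
  18 → (23, 'bcacc')
  19 → (20, 'bccbcacc')
  20 → (27, 'c')
  21 → (5, 'caaaabbbacbbbabbccbcacc')
  22 → (2, 'caacaaaabbbacbbbabbccbcacc')
  23 → (24, 'cacc')
  24 → (14, 'cbbbabbccbcacc')
  25 → (22, 'cbcacc')
  26 → (26, 'cc')
  27 → (21, 'ccbcacc')

SA = [6, 7, 8, 3, 0, 9, 18, 4, 1, 13, 25, 17, 12, 16, 11, 15, 10, 19, 23, 20, 27, 5, 2, 24, 14, 22, 26, 21]
[i] adj suffixes → lcp
  [1] 6/7 → 3 ('aaa')
  [2] 7/8 → 2 ('aa')
  [3] 8/3 → 2 ('aa')
  [4] 3/0 → 5 ('aacaa')
  [5] 0/9 → 1 ('a')
  [6] 9/18 → 3 ('abb')
  [7] 18/4 → 1 ('a')
  [8] 4/1 → 4 ('acaa')
  [9] 1/13 → 2 ('ac')
  [10] 13/25 → 2 ('ac')
  [11] 25/17 → 0 ('')
  [12] 17/12 → 2 ('ba')
  [13] 12/16 → 1 ('b')
  [14] 16/11 → 3 ('bba')
  [15] 11/15 → 2 ('bb')
  [16] 15/10 → 4 ('bbba')
  [17] 10/19 → 2 ('bb')
  [18] 19/23 → 1 ('b')
  [19] 23/20 → 2 ('bc')
  [20] 20/27 → 0 ('')
  [21] 27/5 → 1 ('c')
  [22] 5/2 → 3 ('caa')
  [23] 2/24 → 2 ('ca')
  [24] 24/14 → 1 ('c')
  [25] 14/22 → 2 ('cb')
  [26] 22/26 → 1 ('c')
  [27] 26/21 → 2 ('cc')

n(n+1)/2 = 28·29/2 = 406
Σ LCP = 0 + 3 + 2 + 2 + 5 + 1 + 3 + 1 + 4 + 2 + 2 + 0 + 2 + 1 + 3 + 2 + 4 + 2 + 1 + 2 + 0 + 1 + 3 + 2 + 1 + 2 + 1 + 2 = 54
distinct = 406 − 54 = 352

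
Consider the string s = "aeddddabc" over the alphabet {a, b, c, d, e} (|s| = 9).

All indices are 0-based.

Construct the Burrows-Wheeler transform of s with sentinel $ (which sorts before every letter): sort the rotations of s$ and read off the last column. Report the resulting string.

cd$abdddea

rank  rotation    last
    0  $aeddddabc  c
    1  abc$aedddd  d
    2  aeddddabc$  $
    3  bc$aedddda  a
    4  c$aeddddab  b
    5  dabc$aeddd  d
    6  ddabc$aedd  d
    7  dddabc$aed  d
    8  ddddabc$ae  e
    9  eddddabc$a  a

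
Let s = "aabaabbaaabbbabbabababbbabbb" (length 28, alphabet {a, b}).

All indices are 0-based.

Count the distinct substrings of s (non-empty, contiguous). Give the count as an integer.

320

rank→(start, suffix):
  0 → (7, 'aaabbbabbabababbbabbb')
  1 → (0, 'aabaabbaaabbbabbabababbbabbb')
  2 → (3, 'aabbaaabbbabbabababbbabbb')
  3 → (8, 'aabbbabbabababbbabbb')
  4 → (1, 'abaabbaaabbbabbabababbbabbb')
  5 → (16, 'abababbbabbb')
  6 → (18, 'ababbbabbb')
  7 → (4, 'abbaaabbbabbabababbbabbb')
  8 → (13, 'abbabababbbabbb')
  9 → (24, 'abbb')
  10 → (9, 'abbbabbabababbbabbb')
  11 → (20, 'abbbabbb')
  12 → (27, 'b')
  13 → (6, 'baaabbbabbabababbbabbb')
  14 → (2, 'baabbaaabbbabbabababbbabbb')
  15 → (15, 'babababbbabbb')
  16 → (17, 'bababbbabbb')
  17 → (12, 'babbabababbbabbb')
  18 → (23, 'babbb')
  19 → (19, 'babbbabbb')
  20 → (26, 'bb')
  21 → (5, 'bbaaabbbabbabababbbabbb')
  22 → (14, 'bbabababbbabbb')
  23 → (11, 'bbabbabababbbabbb')
  24 → (22, 'bbabbb')
  25 → (25, 'bbb')
  26 → (10, 'bbbabbabababbbabbb')
  27 → (21, 'bbbabbb')

SA = [7, 0, 3, 8, 1, 16, 18, 4, 13, 24, 9, 20, 27, 6, 2, 15, 17, 12, 23, 19, 26, 5, 14, 11, 22, 25, 10, 21]
i: (SA[i-1],SA[i]) lcp shared
  1: (7,0) 2 'aa'
  2: (0,3) 3 'aab'
  3: (3,8) 4 'aabb'
  4: (8,1) 1 'a'
  5: (1,16) 3 'aba'
  6: (16,18) 4 'abab'
  7: (18,4) 2 'ab'
  8: (4,13) 4 'abba'
  9: (13,24) 3 'abb'
  10: (24,9) 4 'abbb'
  11: (9,20) 7 'abbbabb'
  12: (20,27) 0 ''
  13: (27,6) 1 'b'
  14: (6,2) 3 'baa'
  15: (2,15) 2 'ba'
  16: (15,17) 5 'babab'
  17: (17,12) 3 'bab'
  18: (12,23) 4 'babb'
  19: (23,19) 5 'babbb'
  20: (19,26) 1 'b'
  21: (26,5) 2 'bb'
  22: (5,14) 3 'bba'
  23: (14,11) 4 'bbab'
  24: (11,22) 5 'bbabb'
  25: (22,25) 2 'bb'
  26: (25,10) 3 'bbb'
  27: (10,21) 6 'bbbabb'

n(n+1)/2 = 28·29/2 = 406
Σ LCP = 0 + 2 + 3 + 4 + 1 + 3 + 4 + 2 + 4 + 3 + 4 + 7 + 0 + 1 + 3 + 2 + 5 + 3 + 4 + 5 + 1 + 2 + 3 + 4 + 5 + 2 + 3 + 6 = 86
distinct = 406 − 86 = 320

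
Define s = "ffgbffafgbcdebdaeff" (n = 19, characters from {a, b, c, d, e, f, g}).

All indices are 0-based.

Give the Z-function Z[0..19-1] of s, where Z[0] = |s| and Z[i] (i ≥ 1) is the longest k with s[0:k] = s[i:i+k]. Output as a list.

[19, 1, 0, 0, 2, 1, 0, 1, 0, 0, 0, 0, 0, 0, 0, 0, 0, 2, 1]

Z[0]=19
i=1: i≥r, start 0; Z[1]=1 grow→box=[1,2)
i=2: i≥r, start 0; Z[2]=0
i=3: i≥r, start 0; Z[3]=0
i=4: i≥r, start 0; Z[4]=2 grow→box=[4,6)
i=5: min(r-i=1, Z[1]=1)=1; Z[5]=1
i=6: i≥r, start 0; Z[6]=0
i=7: i≥r, start 0; Z[7]=1 grow→box=[7,8)
i=8: i≥r, start 0; Z[8]=0
i=9: i≥r, start 0; Z[9]=0
i=10: i≥r, start 0; Z[10]=0
i=11: i≥r, start 0; Z[11]=0
i=12: i≥r, start 0; Z[12]=0
i=13: i≥r, start 0; Z[13]=0
i=14: i≥r, start 0; Z[14]=0
i=15: i≥r, start 0; Z[15]=0
i=16: i≥r, start 0; Z[16]=0
i=17: i≥r, start 0; Z[17]=2 grow→box=[17,19)
i=18: min(r-i=1, Z[1]=1)=1; Z[18]=1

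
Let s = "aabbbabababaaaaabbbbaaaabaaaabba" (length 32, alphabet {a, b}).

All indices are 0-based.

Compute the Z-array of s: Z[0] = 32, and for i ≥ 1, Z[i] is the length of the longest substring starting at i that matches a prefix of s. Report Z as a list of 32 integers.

[32, 1, 0, 0, 0, 1, 0, 1, 0, 1, 0, 2, 2, 2, 5, 1, 0, 0, 0, 0, 2, 2, 3, 1, 0, 2, 2, 4, 1, 0, 0, 1]

Z[0]=32
i=1: fresh scan; Z[1]=1 scan→box=[1,2)
i=2: fresh scan; Z[2]=0
i=3: fresh scan; Z[3]=0
i=4: fresh scan; Z[4]=0
i=5: fresh scan; Z[5]=1 scan→box=[5,6)
i=6: fresh scan; Z[6]=0
i=7: fresh scan; Z[7]=1 scan→box=[7,8)
i=8: fresh scan; Z[8]=0
i=9: fresh scan; Z[9]=1 scan→box=[9,10)
i=10: fresh scan; Z[10]=0
i=11: fresh scan; Z[11]=2 scan→box=[11,13)
i=12: min(r-i=1, Z[1]=1)=1; Z[12]=2 scan→box=[12,14)
i=13: min(r-i=1, Z[1]=1)=1; Z[13]=2 scan→box=[13,15)
i=14: min(r-i=1, Z[1]=1)=1; Z[14]=5 scan→box=[14,19)
i=15: min(r-i=4, Z[1]=1)=1; Z[15]=1
i=16: min(r-i=3, Z[2]=0)=0; Z[16]=0
i=17: min(r-i=2, Z[3]=0)=0; Z[17]=0
i=18: min(r-i=1, Z[4]=0)=0; Z[18]=0
i=19: fresh scan; Z[19]=0
i=20: fresh scan; Z[20]=2 scan→box=[20,22)
i=21: min(r-i=1, Z[1]=1)=1; Z[21]=2 scan→box=[21,23)
i=22: min(r-i=1, Z[1]=1)=1; Z[22]=3 scan→box=[22,25)
i=23: min(r-i=2, Z[1]=1)=1; Z[23]=1
i=24: min(r-i=1, Z[2]=0)=0; Z[24]=0
i=25: fresh scan; Z[25]=2 scan→box=[25,27)
i=26: min(r-i=1, Z[1]=1)=1; Z[26]=2 scan→box=[26,28)
i=27: min(r-i=1, Z[1]=1)=1; Z[27]=4 scan→box=[27,31)
i=28: min(r-i=3, Z[1]=1)=1; Z[28]=1
i=29: min(r-i=2, Z[2]=0)=0; Z[29]=0
i=30: min(r-i=1, Z[3]=0)=0; Z[30]=0
i=31: fresh scan; Z[31]=1 scan→box=[31,32)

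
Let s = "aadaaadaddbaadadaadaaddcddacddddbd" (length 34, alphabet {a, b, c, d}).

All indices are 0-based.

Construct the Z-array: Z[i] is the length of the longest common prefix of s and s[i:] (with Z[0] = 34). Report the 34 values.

[34, 1, 0, 2, 4, 1, 0, 1, 0, 0, 0, 4, 1, 0, 1, 0, 5, 1, 0, 3, 1, 0, 0, 0, 0, 0, 1, 0, 0, 0, 0, 0, 0, 0]

Z[0]=34
i=1: i≥r, start 0; Z[1]=1 extend→box=[1,2)
i=2: i≥r, start 0; Z[2]=0
i=3: i≥r, start 0; Z[3]=2 extend→box=[3,5)
i=4: min(r-i=1, Z[1]=1)=1; Z[4]=4 extend→box=[4,8)
i=5: min(r-i=3, Z[1]=1)=1; Z[5]=1
i=6: min(r-i=2, Z[2]=0)=0; Z[6]=0
i=7: min(r-i=1, Z[3]=2)=1; Z[7]=1
i=8: i≥r, start 0; Z[8]=0
i=9: i≥r, start 0; Z[9]=0
i=10: i≥r, start 0; Z[10]=0
i=11: i≥r, start 0; Z[11]=4 extend→box=[11,15)
i=12: min(r-i=3, Z[1]=1)=1; Z[12]=1
i=13: min(r-i=2, Z[2]=0)=0; Z[13]=0
i=14: min(r-i=1, Z[3]=2)=1; Z[14]=1
i=15: i≥r, start 0; Z[15]=0
i=16: i≥r, start 0; Z[16]=5 extend→box=[16,21)
i=17: min(r-i=4, Z[1]=1)=1; Z[17]=1
i=18: min(r-i=3, Z[2]=0)=0; Z[18]=0
i=19: min(r-i=2, Z[3]=2)=2; Z[19]=3 extend→box=[19,22)
i=20: min(r-i=2, Z[1]=1)=1; Z[20]=1
i=21: min(r-i=1, Z[2]=0)=0; Z[21]=0
i=22: i≥r, start 0; Z[22]=0
i=23: i≥r, start 0; Z[23]=0
i=24: i≥r, start 0; Z[24]=0
i=25: i≥r, start 0; Z[25]=0
i=26: i≥r, start 0; Z[26]=1 extend→box=[26,27)
i=27: i≥r, start 0; Z[27]=0
i=28: i≥r, start 0; Z[28]=0
i=29: i≥r, start 0; Z[29]=0
i=30: i≥r, start 0; Z[30]=0
i=31: i≥r, start 0; Z[31]=0
i=32: i≥r, start 0; Z[32]=0
i=33: i≥r, start 0; Z[33]=0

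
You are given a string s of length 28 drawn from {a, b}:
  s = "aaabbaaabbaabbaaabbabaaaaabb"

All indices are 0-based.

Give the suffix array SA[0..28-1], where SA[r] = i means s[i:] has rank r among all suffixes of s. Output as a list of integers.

[21, 22, 23, 0, 5, 14, 24, 1, 10, 6, 15, 19, 25, 2, 11, 7, 16, 27, 20, 4, 13, 9, 18, 26, 3, 12, 8, 17]

rank | idx | suffix
   0 |  21 | aaaaabb
   1 |  22 | aaaabb
   2 |  23 | aaabb
   3 |   0 | aaabbaaabbaabbaaabbabaaaaabb
   4 |   5 | aaabbaabbaaabbabaaaaabb
   5 |  14 | aaabbabaaaaabb
   6 |  24 | aabb
   7 |   1 | aabbaaabbaabbaaabbabaaaaabb
   8 |  10 | aabbaaabbabaaaaabb
   9 |   6 | aabbaabbaaabbabaaaaabb
  10 |  15 | aabbabaaaaabb
  11 |  19 | abaaaaabb
  12 |  25 | abb
  13 |   2 | abbaaabbaabbaaabbabaaaaabb
  14 |  11 | abbaaabbabaaaaabb
  15 |   7 | abbaabbaaabbabaaaaabb
  16 |  16 | abbabaaaaabb
  17 |  27 | b
  18 |  20 | baaaaabb
  19 |   4 | baaabbaabbaaabbabaaaaabb
  20 |  13 | baaabbabaaaaabb
  21 |   9 | baabbaaabbabaaaaabb
  22 |  18 | babaaaaabb
  23 |  26 | bb
  24 |   3 | bbaaabbaabbaaabbabaaaaabb
  25 |  12 | bbaaabbabaaaaabb
  26 |   8 | bbaabbaaabbabaaaaabb
  27 |  17 | bbabaaaaabb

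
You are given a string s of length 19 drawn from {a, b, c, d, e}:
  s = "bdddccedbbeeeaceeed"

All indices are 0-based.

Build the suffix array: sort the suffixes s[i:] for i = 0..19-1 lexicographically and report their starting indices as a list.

rank | idx | suffix
   0 |  13 | aceeed
   1 |   8 | bbeeeaceeed
   2 |   0 | bdddccedbbeeeaceeed
   3 |   9 | beeeaceeed
   4 |   4 | ccedbbeeeaceeed
   5 |   5 | cedbbeeeaceeed
   6 |  14 | ceeed
   7 |  18 | d
   8 |   7 | dbbeeeaceeed
   9 |   3 | dccedbbeeeaceeed
  10 |   2 | ddccedbbeeeaceeed
  11 |   1 | dddccedbbeeeaceeed
  12 |  12 | eaceeed
  13 |  17 | ed
  14 |   6 | edbbeeeaceeed
  15 |  11 | eeaceeed
  16 |  16 | eed
  17 |  10 | eeeaceeed
  18 |  15 | eeed

[13, 8, 0, 9, 4, 5, 14, 18, 7, 3, 2, 1, 12, 17, 6, 11, 16, 10, 15]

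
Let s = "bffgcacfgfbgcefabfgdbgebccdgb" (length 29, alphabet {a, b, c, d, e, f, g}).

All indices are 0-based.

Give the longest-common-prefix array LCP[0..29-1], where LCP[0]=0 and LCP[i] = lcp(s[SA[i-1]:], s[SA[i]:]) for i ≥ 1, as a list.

sorted suffixes:
  #0 SA[0]=15  'abfgdbgebccdgb'
  #1 SA[1]=5  'acfgfbgcefabfgdbgebccdgb'
  #2 SA[2]=28  'b'
  #3 SA[3]=23  'bccdgb'
  #4 SA[4]=0  'bffgcacfgfbgcefabfgdbgebccdgb'
  #5 SA[5]=16  'bfgdbgebccdgb'
  #6 SA[6]=10  'bgcefabfgdbgebccdgb'
  #7 SA[7]=20  'bgebccdgb'
  #8 SA[8]=4  'cacfgfbgcefabfgdbgebccdgb'
  #9 SA[9]=24  'ccdgb'
  #10 SA[10]=25  'cdgb'
  #11 SA[11]=12  'cefabfgdbgebccdgb'
  #12 SA[12]=6  'cfgfbgcefabfgdbgebccdgb'
  #13 SA[13]=19  'dbgebccdgb'
  #14 SA[14]=26  'dgb'
  #15 SA[15]=22  'ebccdgb'
  #16 SA[16]=13  'efabfgdbgebccdgb'
  #17 SA[17]=14  'fabfgdbgebccdgb'
  #18 SA[18]=9  'fbgcefabfgdbgebccdgb'
  #19 SA[19]=1  'ffgcacfgfbgcefabfgdbgebccdgb'
  #20 SA[20]=2  'fgcacfgfbgcefabfgdbgebccdgb'
  #21 SA[21]=17  'fgdbgebccdgb'
  #22 SA[22]=7  'fgfbgcefabfgdbgebccdgb'
  #23 SA[23]=27  'gb'
  #24 SA[24]=3  'gcacfgfbgcefabfgdbgebccdgb'
  #25 SA[25]=11  'gcefabfgdbgebccdgb'
  #26 SA[26]=18  'gdbgebccdgb'
  #27 SA[27]=21  'gebccdgb'
  #28 SA[28]=8  'gfbgcefabfgdbgebccdgb'

SA = [15, 5, 28, 23, 0, 16, 10, 20, 4, 24, 25, 12, 6, 19, 26, 22, 13, 14, 9, 1, 2, 17, 7, 27, 3, 11, 18, 21, 8]
i: (SA[i-1],SA[i]) lcp shared
  1: (15,5) 1 'a'
  2: (5,28) 0 ''
  3: (28,23) 1 'b'
  4: (23,0) 1 'b'
  5: (0,16) 2 'bf'
  6: (16,10) 1 'b'
  7: (10,20) 2 'bg'
  8: (20,4) 0 ''
  9: (4,24) 1 'c'
  10: (24,25) 1 'c'
  11: (25,12) 1 'c'
  12: (12,6) 1 'c'
  13: (6,19) 0 ''
  14: (19,26) 1 'd'
  15: (26,22) 0 ''
  16: (22,13) 1 'e'
  17: (13,14) 0 ''
  18: (14,9) 1 'f'
  19: (9,1) 1 'f'
  20: (1,2) 1 'f'
  21: (2,17) 2 'fg'
  22: (17,7) 2 'fg'
  23: (7,27) 0 ''
  24: (27,3) 1 'g'
  25: (3,11) 2 'gc'
  26: (11,18) 1 'g'
  27: (18,21) 1 'g'
  28: (21,8) 1 'g'

[0, 1, 0, 1, 1, 2, 1, 2, 0, 1, 1, 1, 1, 0, 1, 0, 1, 0, 1, 1, 1, 2, 2, 0, 1, 2, 1, 1, 1]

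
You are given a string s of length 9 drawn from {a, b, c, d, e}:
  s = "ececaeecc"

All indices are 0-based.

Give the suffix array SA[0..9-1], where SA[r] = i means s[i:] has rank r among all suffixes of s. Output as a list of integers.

rank→(start, suffix):
  0 → (4, 'aeecc')
  1 → (8, 'c')
  2 → (3, 'caeecc')
  3 → (7, 'cc')
  4 → (1, 'cecaeecc')
  5 → (2, 'ecaeecc')
  6 → (6, 'ecc')
  7 → (0, 'ececaeecc')
  8 → (5, 'eecc')

[4, 8, 3, 7, 1, 2, 6, 0, 5]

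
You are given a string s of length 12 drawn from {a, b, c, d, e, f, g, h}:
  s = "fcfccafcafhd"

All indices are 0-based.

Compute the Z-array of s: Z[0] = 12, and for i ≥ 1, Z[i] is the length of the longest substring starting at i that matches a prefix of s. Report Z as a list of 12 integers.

Z[0]=12
i=1: outside box; Z[1]=0
i=2: outside box; Z[2]=2 grow→box=[2,4)
i=3: min(r-i=1, Z[1]=0)=0; Z[3]=0
i=4: outside box; Z[4]=0
i=5: outside box; Z[5]=0
i=6: outside box; Z[6]=2 grow→box=[6,8)
i=7: min(r-i=1, Z[1]=0)=0; Z[7]=0
i=8: outside box; Z[8]=0
i=9: outside box; Z[9]=1 grow→box=[9,10)
i=10: outside box; Z[10]=0
i=11: outside box; Z[11]=0

[12, 0, 2, 0, 0, 0, 2, 0, 0, 1, 0, 0]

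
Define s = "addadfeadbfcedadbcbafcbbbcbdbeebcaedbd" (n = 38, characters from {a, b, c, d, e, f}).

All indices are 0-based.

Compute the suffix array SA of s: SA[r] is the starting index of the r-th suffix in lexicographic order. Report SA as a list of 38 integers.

rank→(start, suffix):
  0 → (14, 'adbcbafcbbbcbdbeebcaedbd')
  1 → (7, 'adbfcedadbcbafcbbbcbdbeebcaedbd')
  2 → (0, 'addadfeadbfcedadbcbafcbbbcbdbeebcaedbd')
  3 → (3, 'adfeadbfcedadbcbafcbbbcbdbeebcaedbd')
  4 → (33, 'aedbd')
  5 → (19, 'afcbbbcbdbeebcaedbd')
  6 → (18, 'bafcbbbcbdbeebcaedbd')
  7 → (22, 'bbbcbdbeebcaedbd')
  8 → (23, 'bbcbdbeebcaedbd')
  9 → (31, 'bcaedbd')
  10 → (16, 'bcbafcbbbcbdbeebcaedbd')
  11 → (24, 'bcbdbeebcaedbd')
  12 → (36, 'bd')
  13 → (26, 'bdbeebcaedbd')
  14 → (28, 'beebcaedbd')
  15 → (9, 'bfcedadbcbafcbbbcbdbeebcaedbd')
  16 → (32, 'caedbd')
  17 → (17, 'cbafcbbbcbdbeebcaedbd')
  18 → (21, 'cbbbcbdbeebcaedbd')
  19 → (25, 'cbdbeebcaedbd')
  20 → (11, 'cedadbcbafcbbbcbdbeebcaedbd')
  21 → (37, 'd')
  22 → (13, 'dadbcbafcbbbcbdbeebcaedbd')
  23 → (2, 'dadfeadbfcedadbcbafcbbbcbdbeebcaedbd')
  24 → (15, 'dbcbafcbbbcbdbeebcaedbd')
  25 → (35, 'dbd')
  26 → (27, 'dbeebcaedbd')
  27 → (8, 'dbfcedadbcbafcbbbcbdbeebcaedbd')
  28 → (1, 'ddadfeadbfcedadbcbafcbbbcbdbeebcaedbd')
  29 → (4, 'dfeadbfcedadbcbafcbbbcbdbeebcaedbd')
  30 → (6, 'eadbfcedadbcbafcbbbcbdbeebcaedbd')
  31 → (30, 'ebcaedbd')
  32 → (12, 'edadbcbafcbbbcbdbeebcaedbd')
  33 → (34, 'edbd')
  34 → (29, 'eebcaedbd')
  35 → (20, 'fcbbbcbdbeebcaedbd')
  36 → (10, 'fcedadbcbafcbbbcbdbeebcaedbd')
  37 → (5, 'feadbfcedadbcbafcbbbcbdbeebcaedbd')

[14, 7, 0, 3, 33, 19, 18, 22, 23, 31, 16, 24, 36, 26, 28, 9, 32, 17, 21, 25, 11, 37, 13, 2, 15, 35, 27, 8, 1, 4, 6, 30, 12, 34, 29, 20, 10, 5]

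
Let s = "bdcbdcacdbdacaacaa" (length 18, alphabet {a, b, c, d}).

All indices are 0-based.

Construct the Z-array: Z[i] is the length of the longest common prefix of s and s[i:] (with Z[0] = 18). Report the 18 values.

Z[0]=18
i=1: i≥r, start 0; Z[1]=0
i=2: i≥r, start 0; Z[2]=0
i=3: i≥r, start 0; Z[3]=3 extend→box=[3,6)
i=4: min(r-i=2, Z[1]=0)=0; Z[4]=0
i=5: min(r-i=1, Z[2]=0)=0; Z[5]=0
i=6: i≥r, start 0; Z[6]=0
i=7: i≥r, start 0; Z[7]=0
i=8: i≥r, start 0; Z[8]=0
i=9: i≥r, start 0; Z[9]=2 extend→box=[9,11)
i=10: min(r-i=1, Z[1]=0)=0; Z[10]=0
i=11: i≥r, start 0; Z[11]=0
i=12: i≥r, start 0; Z[12]=0
i=13: i≥r, start 0; Z[13]=0
i=14: i≥r, start 0; Z[14]=0
i=15: i≥r, start 0; Z[15]=0
i=16: i≥r, start 0; Z[16]=0
i=17: i≥r, start 0; Z[17]=0

[18, 0, 0, 3, 0, 0, 0, 0, 0, 2, 0, 0, 0, 0, 0, 0, 0, 0]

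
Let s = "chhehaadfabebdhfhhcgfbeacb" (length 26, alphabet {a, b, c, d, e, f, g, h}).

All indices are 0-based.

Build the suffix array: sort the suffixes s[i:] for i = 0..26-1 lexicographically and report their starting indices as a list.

rank→(start, suffix):
  0 → (5, 'aadfabebdhfhhcgfbeacb')
  1 → (9, 'abebdhfhhcgfbeacb')
  2 → (23, 'acb')
  3 → (6, 'adfabebdhfhhcgfbeacb')
  4 → (25, 'b')
  5 → (12, 'bdhfhhcgfbeacb')
  6 → (21, 'beacb')
  7 → (10, 'bebdhfhhcgfbeacb')
  8 → (24, 'cb')
  9 → (18, 'cgfbeacb')
  10 → (0, 'chhehaadfabebdhfhhcgfbeacb')
  11 → (7, 'dfabebdhfhhcgfbeacb')
  12 → (13, 'dhfhhcgfbeacb')
  13 → (22, 'eacb')
  14 → (11, 'ebdhfhhcgfbeacb')
  15 → (3, 'ehaadfabebdhfhhcgfbeacb')
  16 → (8, 'fabebdhfhhcgfbeacb')
  17 → (20, 'fbeacb')
  18 → (15, 'fhhcgfbeacb')
  19 → (19, 'gfbeacb')
  20 → (4, 'haadfabebdhfhhcgfbeacb')
  21 → (17, 'hcgfbeacb')
  22 → (2, 'hehaadfabebdhfhhcgfbeacb')
  23 → (14, 'hfhhcgfbeacb')
  24 → (16, 'hhcgfbeacb')
  25 → (1, 'hhehaadfabebdhfhhcgfbeacb')

[5, 9, 23, 6, 25, 12, 21, 10, 24, 18, 0, 7, 13, 22, 11, 3, 8, 20, 15, 19, 4, 17, 2, 14, 16, 1]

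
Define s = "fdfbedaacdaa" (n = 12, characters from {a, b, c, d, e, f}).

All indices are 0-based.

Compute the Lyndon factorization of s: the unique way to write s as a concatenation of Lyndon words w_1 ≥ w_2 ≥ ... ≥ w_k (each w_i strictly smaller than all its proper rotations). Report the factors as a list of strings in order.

["f", "df", "bed", "aacd", "a", "a"]

emit factor 1: 'f' (i=0, period=1)
emit factor 2: 'df' (i=1, period=2)
emit factor 3: 'bed' (i=3, period=3)
emit factor 4: 'aacd' (i=6, period=4)
emit factor 5: 'a' (i=10, period=1)
emit factor 6: 'a' (i=11, period=1)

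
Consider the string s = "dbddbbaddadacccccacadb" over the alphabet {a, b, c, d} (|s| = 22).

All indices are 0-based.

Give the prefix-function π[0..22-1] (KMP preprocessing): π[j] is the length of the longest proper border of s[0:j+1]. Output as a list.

[0, 0, 1, 1, 2, 0, 0, 1, 1, 0, 1, 0, 0, 0, 0, 0, 0, 0, 0, 0, 1, 2]

π[0] = 0
j=1 s[j]='b': π[1]=0 (border '')
j=2 s[j]='d': π[2]=1 (border 'd')
j=3 s[j]='d': k: 1→0; π[3]=1 (border 'd')
j=4 s[j]='b': π[4]=2 (border 'db')
j=5 s[j]='b': k: 2→0; π[5]=0 (border '')
j=6 s[j]='a': π[6]=0 (border '')
j=7 s[j]='d': π[7]=1 (border 'd')
j=8 s[j]='d': k: 1→0; π[8]=1 (border 'd')
j=9 s[j]='a': k: 1→0; π[9]=0 (border '')
j=10 s[j]='d': π[10]=1 (border 'd')
j=11 s[j]='a': k: 1→0; π[11]=0 (border '')
j=12 s[j]='c': π[12]=0 (border '')
j=13 s[j]='c': π[13]=0 (border '')
j=14 s[j]='c': π[14]=0 (border '')
j=15 s[j]='c': π[15]=0 (border '')
j=16 s[j]='c': π[16]=0 (border '')
j=17 s[j]='a': π[17]=0 (border '')
j=18 s[j]='c': π[18]=0 (border '')
j=19 s[j]='a': π[19]=0 (border '')
j=20 s[j]='d': π[20]=1 (border 'd')
j=21 s[j]='b': π[21]=2 (border 'db')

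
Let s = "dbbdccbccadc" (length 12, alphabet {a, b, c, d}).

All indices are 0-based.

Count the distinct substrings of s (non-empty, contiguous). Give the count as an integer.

rank | idx | suffix
   0 |   9 | adc
   1 |   1 | bbdccbccadc
   2 |   6 | bccadc
   3 |   2 | bdccbccadc
   4 |  11 | c
   5 |   8 | cadc
   6 |   5 | cbccadc
   7 |   7 | ccadc
   8 |   4 | ccbccadc
   9 |   0 | dbbdccbccadc
  10 |  10 | dc
  11 |   3 | dccbccadc

SA = [9, 1, 6, 2, 11, 8, 5, 7, 4, 0, 10, 3]
rank  pair      lcp
   1  s[9:],s[1:]  0  ''
   2  s[1:],s[6:]  1  'b'
   3  s[6:],s[2:]  1  'b'
   4  s[2:],s[11:]  0  ''
   5  s[11:],s[8:]  1  'c'
   6  s[8:],s[5:]  1  'c'
   7  s[5:],s[7:]  1  'c'
   8  s[7:],s[4:]  2  'cc'
   9  s[4:],s[0:]  0  ''
  10  s[0:],s[10:]  1  'd'
  11  s[10:],s[3:]  2  'dc'

n(n+1)/2 = 12·13/2 = 78
Σ LCP = 0 + 0 + 1 + 1 + 0 + 1 + 1 + 1 + 2 + 0 + 1 + 2 = 10
distinct = 78 − 10 = 68

68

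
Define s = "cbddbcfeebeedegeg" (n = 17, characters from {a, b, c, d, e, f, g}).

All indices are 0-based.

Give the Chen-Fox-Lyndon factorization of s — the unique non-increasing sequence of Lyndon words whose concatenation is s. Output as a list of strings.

emit factor 1: 'c' (i=0, period=1)
emit factor 2: 'bdd' (i=1, period=3)
emit factor 3: 'bcfeebeedegeg' (i=4, period=13)

["c", "bdd", "bcfeebeedegeg"]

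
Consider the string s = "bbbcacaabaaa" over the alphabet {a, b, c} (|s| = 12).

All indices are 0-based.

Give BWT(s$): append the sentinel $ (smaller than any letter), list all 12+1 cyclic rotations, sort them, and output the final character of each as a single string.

rank  rotation       last
    0  $bbbcacaabaaa  a
    1  a$bbbcacaabaa  a
    2  aa$bbbcacaaba  a
    3  aaa$bbbcacaab  b
    4  aabaaa$bbbcac  c
    5  abaaa$bbbcaca  a
    6  acaabaaa$bbbc  c
    7  baaa$bbbcacaa  a
    8  bbbcacaabaaa$  $
    9  bbcacaabaaa$b  b
   10  bcacaabaaa$bb  b
   11  caabaaa$bbbca  a
   12  cacaabaaa$bbb  b

aaabcaca$bbab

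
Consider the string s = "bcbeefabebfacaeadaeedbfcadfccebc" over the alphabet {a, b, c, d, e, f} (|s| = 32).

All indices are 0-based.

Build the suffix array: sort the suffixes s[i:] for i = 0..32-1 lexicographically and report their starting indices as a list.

rank | idx | suffix
   0 |   6 | abebfacaeadaeedbfcadfccebc
   1 |  11 | acaeadaeedbfcadfccebc
   2 |  15 | adaeedbfcadfccebc
   3 |  24 | adfccebc
   4 |  13 | aeadaeedbfcadfccebc
   5 |  17 | aeedbfcadfccebc
   6 |  30 | bc
   7 |   0 | bcbeefabebfacaeadaeedbfcadfccebc
   8 |   7 | bebfacaeadaeedbfcadfccebc
   9 |   2 | beefabebfacaeadaeedbfcadfccebc
  10 |   9 | bfacaeadaeedbfcadfccebc
  11 |  21 | bfcadfccebc
  12 |  31 | c
  13 |  23 | cadfccebc
  14 |  12 | caeadaeedbfcadfccebc
  15 |   1 | cbeefabebfacaeadaeedbfcadfccebc
  16 |  27 | ccebc
  17 |  28 | cebc
  18 |  16 | daeedbfcadfccebc
  19 |  20 | dbfcadfccebc
  20 |  25 | dfccebc
  21 |  14 | eadaeedbfcadfccebc
  22 |  29 | ebc
  23 |   8 | ebfacaeadaeedbfcadfccebc
  24 |  19 | edbfcadfccebc
  25 |  18 | eedbfcadfccebc
  26 |   3 | eefabebfacaeadaeedbfcadfccebc
  27 |   4 | efabebfacaeadaeedbfcadfccebc
  28 |   5 | fabebfacaeadaeedbfcadfccebc
  29 |  10 | facaeadaeedbfcadfccebc
  30 |  22 | fcadfccebc
  31 |  26 | fccebc

[6, 11, 15, 24, 13, 17, 30, 0, 7, 2, 9, 21, 31, 23, 12, 1, 27, 28, 16, 20, 25, 14, 29, 8, 19, 18, 3, 4, 5, 10, 22, 26]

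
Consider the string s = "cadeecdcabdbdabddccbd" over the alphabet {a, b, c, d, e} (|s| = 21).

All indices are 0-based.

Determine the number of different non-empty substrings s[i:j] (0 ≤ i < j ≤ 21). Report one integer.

rank | idx | suffix
   0 |   8 | abdbdabddccbd
   1 |  13 | abddccbd
   2 |   1 | adeecdcabdbdabddccbd
   3 |  19 | bd
   4 |  11 | bdabddccbd
   5 |   9 | bdbdabddccbd
   6 |  14 | bddccbd
   7 |   7 | cabdbdabddccbd
   8 |   0 | cadeecdcabdbdabddccbd
   9 |  18 | cbd
  10 |  17 | ccbd
  11 |   5 | cdcabdbdabddccbd
  12 |  20 | d
  13 |  12 | dabddccbd
  14 |  10 | dbdabddccbd
  15 |   6 | dcabdbdabddccbd
  16 |  16 | dccbd
  17 |  15 | ddccbd
  18 |   2 | deecdcabdbdabddccbd
  19 |   4 | ecdcabdbdabddccbd
  20 |   3 | eecdcabdbdabddccbd

SA = [8, 13, 1, 19, 11, 9, 14, 7, 0, 18, 17, 5, 20, 12, 10, 6, 16, 15, 2, 4, 3]
i: (SA[i-1],SA[i]) lcp shared
  1: (8,13) 3 'abd'
  2: (13,1) 1 'a'
  3: (1,19) 0 ''
  4: (19,11) 2 'bd'
  5: (11,9) 2 'bd'
  6: (9,14) 2 'bd'
  7: (14,7) 0 ''
  8: (7,0) 2 'ca'
  9: (0,18) 1 'c'
  10: (18,17) 1 'c'
  11: (17,5) 1 'c'
  12: (5,20) 0 ''
  13: (20,12) 1 'd'
  14: (12,10) 1 'd'
  15: (10,6) 1 'd'
  16: (6,16) 2 'dc'
  17: (16,15) 1 'd'
  18: (15,2) 1 'd'
  19: (2,4) 0 ''
  20: (4,3) 1 'e'

n(n+1)/2 = 21·22/2 = 231
Σ LCP = 0 + 3 + 1 + 0 + 2 + 2 + 2 + 0 + 2 + 1 + 1 + 1 + 0 + 1 + 1 + 1 + 2 + 1 + 1 + 0 + 1 = 23
distinct = 231 − 23 = 208

208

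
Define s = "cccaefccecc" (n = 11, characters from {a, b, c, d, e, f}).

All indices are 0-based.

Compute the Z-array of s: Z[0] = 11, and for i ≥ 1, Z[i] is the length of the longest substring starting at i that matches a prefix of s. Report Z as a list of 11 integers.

[11, 2, 1, 0, 0, 0, 2, 1, 0, 2, 1]

Z[0]=11
i=1: i≥r, start 0; Z[1]=2 grow→box=[1,3)
i=2: min(r-i=1, Z[1]=2)=1; Z[2]=1
i=3: i≥r, start 0; Z[3]=0
i=4: i≥r, start 0; Z[4]=0
i=5: i≥r, start 0; Z[5]=0
i=6: i≥r, start 0; Z[6]=2 grow→box=[6,8)
i=7: min(r-i=1, Z[1]=2)=1; Z[7]=1
i=8: i≥r, start 0; Z[8]=0
i=9: i≥r, start 0; Z[9]=2 grow→box=[9,11)
i=10: min(r-i=1, Z[1]=2)=1; Z[10]=1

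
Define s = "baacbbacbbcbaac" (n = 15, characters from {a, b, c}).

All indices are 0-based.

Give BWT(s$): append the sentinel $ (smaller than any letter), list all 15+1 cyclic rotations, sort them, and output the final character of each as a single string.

cbbaabc$bccbabaa

rank  rotation          last
    0  $baacbbacbbcbaac  c
    1  aac$baacbbacbbcb  b
    2  aacbbacbbcbaac$b  b
    3  ac$baacbbacbbcba  a
    4  acbbacbbcbaac$ba  a
    5  acbbcbaac$baacbb  b
    6  baac$baacbbacbbc  c
    7  baacbbacbbcbaac$  $
    8  bacbbcbaac$baacb  b
    9  bbacbbcbaac$baac  c
   10  bbcbaac$baacbbac  c
   11  bcbaac$baacbbacb  b
   12  c$baacbbacbbcbaa  a
   13  cbaac$baacbbacbb  b
   14  cbbacbbcbaac$baa  a
   15  cbbcbaac$baacbba  a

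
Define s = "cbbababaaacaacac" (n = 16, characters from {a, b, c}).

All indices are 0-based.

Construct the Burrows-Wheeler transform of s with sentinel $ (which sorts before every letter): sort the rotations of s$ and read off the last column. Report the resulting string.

rank  rotation           last
    0  $cbbababaaacaacac  c
    1  aaacaacac$cbbabab  b
    2  aacaacac$cbbababa  a
    3  aacac$cbbababaaac  c
    4  abaaacaacac$cbbab  b
    5  ababaaacaacac$cbb  b
    6  ac$cbbababaaacaac  c
    7  acaacac$cbbababaa  a
    8  acac$cbbababaaaca  a
    9  baaacaacac$cbbaba  a
   10  babaaacaacac$cbba  a
   11  bababaaacaacac$cb  b
   12  bbababaaacaacac$c  c
   13  c$cbbababaaacaaca  a
   14  caacac$cbbababaaa  a
   15  cac$cbbababaaacaa  a
   16  cbbababaaacaacac$  $

cbacbbcaaaabcaaa$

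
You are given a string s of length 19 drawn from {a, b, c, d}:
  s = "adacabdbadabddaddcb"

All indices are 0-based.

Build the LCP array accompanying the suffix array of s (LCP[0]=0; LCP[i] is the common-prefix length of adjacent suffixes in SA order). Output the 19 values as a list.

[0, 3, 1, 1, 3, 2, 0, 1, 1, 2, 0, 1, 0, 2, 2, 1, 1, 1, 2]

sorted suffixes:
  #0 SA[0]=4  'abdbadabddaddcb'
  #1 SA[1]=10  'abddaddcb'
  #2 SA[2]=2  'acabdbadabddaddcb'
  #3 SA[3]=8  'adabddaddcb'
  #4 SA[4]=0  'adacabdbadabddaddcb'
  #5 SA[5]=14  'addcb'
  #6 SA[6]=18  'b'
  #7 SA[7]=7  'badabddaddcb'
  #8 SA[8]=5  'bdbadabddaddcb'
  #9 SA[9]=11  'bddaddcb'
  #10 SA[10]=3  'cabdbadabddaddcb'
  #11 SA[11]=17  'cb'
  #12 SA[12]=9  'dabddaddcb'
  #13 SA[13]=1  'dacabdbadabddaddcb'
  #14 SA[14]=13  'daddcb'
  #15 SA[15]=6  'dbadabddaddcb'
  #16 SA[16]=16  'dcb'
  #17 SA[17]=12  'ddaddcb'
  #18 SA[18]=15  'ddcb'

SA = [4, 10, 2, 8, 0, 14, 18, 7, 5, 11, 3, 17, 9, 1, 13, 6, 16, 12, 15]
[i] adj suffixes → lcp
  [1] 4/10 → 3 ('abd')
  [2] 10/2 → 1 ('a')
  [3] 2/8 → 1 ('a')
  [4] 8/0 → 3 ('ada')
  [5] 0/14 → 2 ('ad')
  [6] 14/18 → 0 ('')
  [7] 18/7 → 1 ('b')
  [8] 7/5 → 1 ('b')
  [9] 5/11 → 2 ('bd')
  [10] 11/3 → 0 ('')
  [11] 3/17 → 1 ('c')
  [12] 17/9 → 0 ('')
  [13] 9/1 → 2 ('da')
  [14] 1/13 → 2 ('da')
  [15] 13/6 → 1 ('d')
  [16] 6/16 → 1 ('d')
  [17] 16/12 → 1 ('d')
  [18] 12/15 → 2 ('dd')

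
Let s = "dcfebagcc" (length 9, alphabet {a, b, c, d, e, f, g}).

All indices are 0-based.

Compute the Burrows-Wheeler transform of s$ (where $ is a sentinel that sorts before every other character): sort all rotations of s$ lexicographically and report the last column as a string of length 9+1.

cbecgd$fca

rank  rotation    last
    0  $dcfebagcc  c
    1  agcc$dcfeb  b
    2  bagcc$dcfe  e
    3  c$dcfebagc  c
    4  cc$dcfebag  g
    5  cfebagcc$d  d
    6  dcfebagcc$  $
    7  ebagcc$dcf  f
    8  febagcc$dc  c
    9  gcc$dcfeba  a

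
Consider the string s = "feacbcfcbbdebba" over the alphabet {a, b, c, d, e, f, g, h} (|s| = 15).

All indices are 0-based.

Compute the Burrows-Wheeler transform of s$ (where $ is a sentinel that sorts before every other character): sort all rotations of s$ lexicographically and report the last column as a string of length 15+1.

abebeccbfabbfdc$

rank  rotation          last
    0  $feacbcfcbbdebba  a
    1  a$feacbcfcbbdebb  b
    2  acbcfcbbdebba$fe  e
    3  ba$feacbcfcbbdeb  b
    4  bba$feacbcfcbbde  e
    5  bbdebba$feacbcfc  c
    6  bcfcbbdebba$feac  c
    7  bdebba$feacbcfcb  b
    8  cbbdebba$feacbcf  f
    9  cbcfcbbdebba$fea  a
   10  cfcbbdebba$feacb  b
   11  debba$feacbcfcbb  b
   12  eacbcfcbbdebba$f  f
   13  ebba$feacbcfcbbd  d
   14  fcbbdebba$feacbc  c
   15  feacbcfcbbdebba$  $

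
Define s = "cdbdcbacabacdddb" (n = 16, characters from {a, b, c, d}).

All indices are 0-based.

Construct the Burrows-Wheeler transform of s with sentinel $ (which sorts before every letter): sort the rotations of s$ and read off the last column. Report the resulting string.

bcbbdcadad$adcbdc

rank  rotation           last
    0  $cdbdcbacabacdddb  b
    1  abacdddb$cdbdcbac  c
    2  acabacdddb$cdbdcb  b
    3  acdddb$cdbdcbacab  b
    4  b$cdbdcbacabacddd  d
    5  bacabacdddb$cdbdc  c
    6  bacdddb$cdbdcbaca  a
    7  bdcbacabacdddb$cd  d
    8  cabacdddb$cdbdcba  a
    9  cbacabacdddb$cdbd  d
   10  cdbdcbacabacdddb$  $
   11  cdddb$cdbdcbacaba  a
   12  db$cdbdcbacabacdd  d
   13  dbdcbacabacdddb$c  c
   14  dcbacabacdddb$cdb  b
   15  ddb$cdbdcbacabacd  d
   16  dddb$cdbdcbacabac  c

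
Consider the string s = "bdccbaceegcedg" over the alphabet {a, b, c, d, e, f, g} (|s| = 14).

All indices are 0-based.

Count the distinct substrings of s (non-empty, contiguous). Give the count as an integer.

rank | idx | suffix
   0 |   5 | aceegcedg
   1 |   4 | baceegcedg
   2 |   0 | bdccbaceegcedg
   3 |   3 | cbaceegcedg
   4 |   2 | ccbaceegcedg
   5 |  10 | cedg
   6 |   6 | ceegcedg
   7 |   1 | dccbaceegcedg
   8 |  12 | dg
   9 |  11 | edg
  10 |   7 | eegcedg
  11 |   8 | egcedg
  12 |  13 | g
  13 |   9 | gcedg

SA = [5, 4, 0, 3, 2, 10, 6, 1, 12, 11, 7, 8, 13, 9]
[i] adj suffixes → lcp
  [1] 5/4 → 0 ('')
  [2] 4/0 → 1 ('b')
  [3] 0/3 → 0 ('')
  [4] 3/2 → 1 ('c')
  [5] 2/10 → 1 ('c')
  [6] 10/6 → 2 ('ce')
  [7] 6/1 → 0 ('')
  [8] 1/12 → 1 ('d')
  [9] 12/11 → 0 ('')
  [10] 11/7 → 1 ('e')
  [11] 7/8 → 1 ('e')
  [12] 8/13 → 0 ('')
  [13] 13/9 → 1 ('g')

n(n+1)/2 = 14·15/2 = 105
Σ LCP = 0 + 0 + 1 + 0 + 1 + 1 + 2 + 0 + 1 + 0 + 1 + 1 + 0 + 1 = 9
distinct = 105 − 9 = 96

96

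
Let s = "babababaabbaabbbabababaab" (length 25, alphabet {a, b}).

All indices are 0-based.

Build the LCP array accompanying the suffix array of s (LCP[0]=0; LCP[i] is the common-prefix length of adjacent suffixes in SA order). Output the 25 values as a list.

[0, 3, 4, 1, 2, 5, 3, 7, 5, 9, 2, 3, 0, 1, 4, 5, 2, 6, 4, 8, 6, 10, 1, 3, 2]

rank→(start, suffix):
  0 → (22, 'aab')
  1 → (7, 'aabbaabbbabababaab')
  2 → (11, 'aabbbabababaab')
  3 → (23, 'ab')
  4 → (20, 'abaab')
  5 → (5, 'abaabbaabbbabababaab')
  6 → (18, 'ababaab')
  7 → (3, 'ababaabbaabbbabababaab')
  8 → (16, 'abababaab')
  9 → (1, 'abababaabbaabbbabababaab')
  10 → (8, 'abbaabbbabababaab')
  11 → (12, 'abbbabababaab')
  12 → (24, 'b')
  13 → (21, 'baab')
  14 → (6, 'baabbaabbbabababaab')
  15 → (10, 'baabbbabababaab')
  16 → (19, 'babaab')
  17 → (4, 'babaabbaabbbabababaab')
  18 → (17, 'bababaab')
  19 → (2, 'bababaabbaabbbabababaab')
  20 → (15, 'babababaab')
  21 → (0, 'babababaabbaabbbabababaab')
  22 → (9, 'bbaabbbabababaab')
  23 → (14, 'bbabababaab')
  24 → (13, 'bbbabababaab')

SA = [22, 7, 11, 23, 20, 5, 18, 3, 16, 1, 8, 12, 24, 21, 6, 10, 19, 4, 17, 2, 15, 0, 9, 14, 13]
i: (SA[i-1],SA[i]) lcp shared
  1: (22,7) 3 'aab'
  2: (7,11) 4 'aabb'
  3: (11,23) 1 'a'
  4: (23,20) 2 'ab'
  5: (20,5) 5 'abaab'
  6: (5,18) 3 'aba'
  7: (18,3) 7 'ababaab'
  8: (3,16) 5 'ababa'
  9: (16,1) 9 'abababaab'
  10: (1,8) 2 'ab'
  11: (8,12) 3 'abb'
  12: (12,24) 0 ''
  13: (24,21) 1 'b'
  14: (21,6) 4 'baab'
  15: (6,10) 5 'baabb'
  16: (10,19) 2 'ba'
  17: (19,4) 6 'babaab'
  18: (4,17) 4 'baba'
  19: (17,2) 8 'bababaab'
  20: (2,15) 6 'bababa'
  21: (15,0) 10 'babababaab'
  22: (0,9) 1 'b'
  23: (9,14) 3 'bba'
  24: (14,13) 2 'bb'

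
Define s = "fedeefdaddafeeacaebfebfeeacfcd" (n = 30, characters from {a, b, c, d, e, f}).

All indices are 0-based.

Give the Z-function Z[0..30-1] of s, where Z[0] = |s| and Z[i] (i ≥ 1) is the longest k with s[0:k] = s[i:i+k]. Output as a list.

Z[0]=30
i=1: fresh scan; Z[1]=0
i=2: fresh scan; Z[2]=0
i=3: fresh scan; Z[3]=0
i=4: fresh scan; Z[4]=0
i=5: fresh scan; Z[5]=1 extend→box=[5,6)
i=6: fresh scan; Z[6]=0
i=7: fresh scan; Z[7]=0
i=8: fresh scan; Z[8]=0
i=9: fresh scan; Z[9]=0
i=10: fresh scan; Z[10]=0
i=11: fresh scan; Z[11]=2 extend→box=[11,13)
i=12: min(r-i=1, Z[1]=0)=0; Z[12]=0
i=13: fresh scan; Z[13]=0
i=14: fresh scan; Z[14]=0
i=15: fresh scan; Z[15]=0
i=16: fresh scan; Z[16]=0
i=17: fresh scan; Z[17]=0
i=18: fresh scan; Z[18]=0
i=19: fresh scan; Z[19]=2 extend→box=[19,21)
i=20: min(r-i=1, Z[1]=0)=0; Z[20]=0
i=21: fresh scan; Z[21]=0
i=22: fresh scan; Z[22]=2 extend→box=[22,24)
i=23: min(r-i=1, Z[1]=0)=0; Z[23]=0
i=24: fresh scan; Z[24]=0
i=25: fresh scan; Z[25]=0
i=26: fresh scan; Z[26]=0
i=27: fresh scan; Z[27]=1 extend→box=[27,28)
i=28: fresh scan; Z[28]=0
i=29: fresh scan; Z[29]=0

[30, 0, 0, 0, 0, 1, 0, 0, 0, 0, 0, 2, 0, 0, 0, 0, 0, 0, 0, 2, 0, 0, 2, 0, 0, 0, 0, 1, 0, 0]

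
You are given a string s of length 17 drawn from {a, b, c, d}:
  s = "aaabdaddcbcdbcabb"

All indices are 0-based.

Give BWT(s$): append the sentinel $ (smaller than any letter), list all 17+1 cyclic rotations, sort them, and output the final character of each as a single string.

rank  rotation            last
    0  $aaabdaddcbcdbcabb  b
    1  aaabdaddcbcdbcabb$  $
    2  aabdaddcbcdbcabb$a  a
    3  abb$aaabdaddcbcdbc  c
    4  abdaddcbcdbcabb$aa  a
    5  addcbcdbcabb$aaabd  d
    6  b$aaabdaddcbcdbcab  b
    7  bb$aaabdaddcbcdbca  a
    8  bcabb$aaabdaddcbcd  d
    9  bcdbcabb$aaabdaddc  c
   10  bdaddcbcdbcabb$aaa  a
   11  cabb$aaabdaddcbcdb  b
   12  cbcdbcabb$aaabdadd  d
   13  cdbcabb$aaabdaddcb  b
   14  daddcbcdbcabb$aaab  b
   15  dbcabb$aaabdaddcbc  c
   16  dcbcdbcabb$aaabdad  d
   17  ddcbcdbcabb$aaabda  a

b$acadbadcabdbbcda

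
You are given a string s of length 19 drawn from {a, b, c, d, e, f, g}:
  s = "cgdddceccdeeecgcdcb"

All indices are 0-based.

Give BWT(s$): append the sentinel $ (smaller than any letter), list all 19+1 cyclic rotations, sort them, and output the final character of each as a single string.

bcdegcde$cddgcceedcc

rank  rotation              last
    0  $cgdddceccdeeecgcdcb  b
    1  b$cgdddceccdeeecgcdc  c
    2  cb$cgdddceccdeeecgcd  d
    3  ccdeeecgcdcb$cgdddce  e
    4  cdcb$cgdddceccdeeecg  g
    5  cdeeecgcdcb$cgdddcec  c
    6  ceccdeeecgcdcb$cgddd  d
    7  cgcdcb$cgdddceccdeee  e
    8  cgdddceccdeeecgcdcb$  $
    9  dcb$cgdddceccdeeecgc  c
   10  dceccdeeecgcdcb$cgdd  d
   11  ddceccdeeecgcdcb$cgd  d
   12  dddceccdeeecgcdcb$cg  g
   13  deeecgcdcb$cgdddcecc  c
   14  eccdeeecgcdcb$cgdddc  c
   15  ecgcdcb$cgdddceccdee  e
   16  eecgcdcb$cgdddceccde  e
   17  eeecgcdcb$cgdddceccd  d
   18  gcdcb$cgdddceccdeeec  c
   19  gdddceccdeeecgcdcb$c  c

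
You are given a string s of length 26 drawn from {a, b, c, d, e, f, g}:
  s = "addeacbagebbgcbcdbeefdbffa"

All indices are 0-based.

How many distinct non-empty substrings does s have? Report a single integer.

sorted suffixes:
  #0 SA[0]=25  'a'
  #1 SA[1]=4  'acbagebbgcbcdbeefdbffa'
  #2 SA[2]=0  'addeacbagebbgcbcdbeefdbffa'
  #3 SA[3]=7  'agebbgcbcdbeefdbffa'
  #4 SA[4]=6  'bagebbgcbcdbeefdbffa'
  #5 SA[5]=10  'bbgcbcdbeefdbffa'
  #6 SA[6]=14  'bcdbeefdbffa'
  #7 SA[7]=17  'beefdbffa'
  #8 SA[8]=22  'bffa'
  #9 SA[9]=11  'bgcbcdbeefdbffa'
  #10 SA[10]=5  'cbagebbgcbcdbeefdbffa'
  #11 SA[11]=13  'cbcdbeefdbffa'
  #12 SA[12]=15  'cdbeefdbffa'
  #13 SA[13]=16  'dbeefdbffa'
  #14 SA[14]=21  'dbffa'
  #15 SA[15]=1  'ddeacbagebbgcbcdbeefdbffa'
  #16 SA[16]=2  'deacbagebbgcbcdbeefdbffa'
  #17 SA[17]=3  'eacbagebbgcbcdbeefdbffa'
  #18 SA[18]=9  'ebbgcbcdbeefdbffa'
  #19 SA[19]=18  'eefdbffa'
  #20 SA[20]=19  'efdbffa'
  #21 SA[21]=24  'fa'
  #22 SA[22]=20  'fdbffa'
  #23 SA[23]=23  'ffa'
  #24 SA[24]=12  'gcbcdbeefdbffa'
  #25 SA[25]=8  'gebbgcbcdbeefdbffa'

SA = [25, 4, 0, 7, 6, 10, 14, 17, 22, 11, 5, 13, 15, 16, 21, 1, 2, 3, 9, 18, 19, 24, 20, 23, 12, 8]
i: (SA[i-1],SA[i]) lcp shared
  1: (25,4) 1 'a'
  2: (4,0) 1 'a'
  3: (0,7) 1 'a'
  4: (7,6) 0 ''
  5: (6,10) 1 'b'
  6: (10,14) 1 'b'
  7: (14,17) 1 'b'
  8: (17,22) 1 'b'
  9: (22,11) 1 'b'
  10: (11,5) 0 ''
  11: (5,13) 2 'cb'
  12: (13,15) 1 'c'
  13: (15,16) 0 ''
  14: (16,21) 2 'db'
  15: (21,1) 1 'd'
  16: (1,2) 1 'd'
  17: (2,3) 0 ''
  18: (3,9) 1 'e'
  19: (9,18) 1 'e'
  20: (18,19) 1 'e'
  21: (19,24) 0 ''
  22: (24,20) 1 'f'
  23: (20,23) 1 'f'
  24: (23,12) 0 ''
  25: (12,8) 1 'g'

n(n+1)/2 = 26·27/2 = 351
Σ LCP = 0 + 1 + 1 + 1 + 0 + 1 + 1 + 1 + 1 + 1 + 0 + 2 + 1 + 0 + 2 + 1 + 1 + 0 + 1 + 1 + 1 + 0 + 1 + 1 + 0 + 1 = 21
distinct = 351 − 21 = 330

330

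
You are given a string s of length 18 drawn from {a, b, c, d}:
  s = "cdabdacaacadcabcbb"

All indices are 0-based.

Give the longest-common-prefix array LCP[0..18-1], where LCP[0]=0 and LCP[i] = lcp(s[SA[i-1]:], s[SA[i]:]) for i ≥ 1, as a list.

rank | idx | suffix
   0 |   7 | aacadcabcbb
   1 |  13 | abcbb
   2 |   2 | abdacaacadcabcbb
   3 |   5 | acaacadcabcbb
   4 |   8 | acadcabcbb
   5 |  10 | adcabcbb
   6 |  17 | b
   7 |  16 | bb
   8 |  14 | bcbb
   9 |   3 | bdacaacadcabcbb
  10 |   6 | caacadcabcbb
  11 |  12 | cabcbb
  12 |   9 | cadcabcbb
  13 |  15 | cbb
  14 |   0 | cdabdacaacadcabcbb
  15 |   1 | dabdacaacadcabcbb
  16 |   4 | dacaacadcabcbb
  17 |  11 | dcabcbb

SA = [7, 13, 2, 5, 8, 10, 17, 16, 14, 3, 6, 12, 9, 15, 0, 1, 4, 11]
[i] adj suffixes → lcp
  [1] 7/13 → 1 ('a')
  [2] 13/2 → 2 ('ab')
  [3] 2/5 → 1 ('a')
  [4] 5/8 → 3 ('aca')
  [5] 8/10 → 1 ('a')
  [6] 10/17 → 0 ('')
  [7] 17/16 → 1 ('b')
  [8] 16/14 → 1 ('b')
  [9] 14/3 → 1 ('b')
  [10] 3/6 → 0 ('')
  [11] 6/12 → 2 ('ca')
  [12] 12/9 → 2 ('ca')
  [13] 9/15 → 1 ('c')
  [14] 15/0 → 1 ('c')
  [15] 0/1 → 0 ('')
  [16] 1/4 → 2 ('da')
  [17] 4/11 → 1 ('d')

[0, 1, 2, 1, 3, 1, 0, 1, 1, 1, 0, 2, 2, 1, 1, 0, 2, 1]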